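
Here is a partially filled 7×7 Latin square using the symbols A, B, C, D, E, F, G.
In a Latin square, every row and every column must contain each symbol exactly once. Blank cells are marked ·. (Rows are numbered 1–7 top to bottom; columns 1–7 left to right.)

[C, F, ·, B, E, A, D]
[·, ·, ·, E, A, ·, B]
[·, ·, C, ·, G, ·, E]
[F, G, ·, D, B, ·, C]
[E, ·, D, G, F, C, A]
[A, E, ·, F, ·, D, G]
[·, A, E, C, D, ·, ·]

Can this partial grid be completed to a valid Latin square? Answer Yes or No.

No row or column among the givens repeats a symbol, and propagating forced cells runs into no contradiction.
One valid completion exists (for instance, C F G B E A D / D C F E A G B / B D C A G F E / F G A D B E C / E B D G F C A / A E B F C D G / G A E C D B F).

Yes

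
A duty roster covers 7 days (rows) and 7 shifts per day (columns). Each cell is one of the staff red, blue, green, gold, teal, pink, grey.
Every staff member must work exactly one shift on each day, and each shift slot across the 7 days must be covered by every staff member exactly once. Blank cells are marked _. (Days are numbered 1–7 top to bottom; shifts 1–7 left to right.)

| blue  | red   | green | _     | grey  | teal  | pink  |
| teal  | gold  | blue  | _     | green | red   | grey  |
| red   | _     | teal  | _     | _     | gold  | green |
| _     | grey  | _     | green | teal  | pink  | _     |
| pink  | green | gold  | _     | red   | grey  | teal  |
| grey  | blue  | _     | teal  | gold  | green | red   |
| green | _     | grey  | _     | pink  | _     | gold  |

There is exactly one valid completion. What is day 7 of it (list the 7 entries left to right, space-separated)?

Day 7, shift 2: day 7 has {green, gold, pink, grey} and shift 2 has {red, blue, green, gold, grey}, leaving only teal.
Day 7, shift 6: day 7 has {green, gold, teal, pink, grey} and shift 6 has {red, green, gold, teal, pink, grey}, leaving only blue.
Day 7, shift 4: day 7 has {blue, green, gold, teal, pink, grey} and shift 4 has {green, teal}, leaving only red.
So day 7 reads: green teal grey red pink blue gold.

green teal grey red pink blue gold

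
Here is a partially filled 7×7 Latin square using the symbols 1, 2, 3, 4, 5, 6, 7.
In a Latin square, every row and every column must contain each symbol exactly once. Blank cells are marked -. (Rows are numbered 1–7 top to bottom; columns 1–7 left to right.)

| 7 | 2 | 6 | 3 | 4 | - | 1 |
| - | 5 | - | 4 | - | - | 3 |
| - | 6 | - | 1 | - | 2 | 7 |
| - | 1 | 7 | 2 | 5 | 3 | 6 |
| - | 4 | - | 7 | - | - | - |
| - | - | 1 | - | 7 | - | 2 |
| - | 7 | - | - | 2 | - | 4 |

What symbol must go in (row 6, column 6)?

Row 1, column 6: row 1 has {1, 2, 3, 4, 6, 7} and column 6 has {2, 3}, leaving only 5.
Row 2, column 3: row 2 has {3, 4, 5} and column 3 has {1, 6, 7}, leaving only 2.
Row 3, column 5: row 3 has {1, 2, 6, 7} and column 5 has {2, 4, 5, 7}, leaving only 3.
Row 4, column 1: row 4 has {1, 2, 3, 5, 6, 7} and column 1 has {7}, leaving only 4.
Row 3, column 1: row 3 has {1, 2, 3, 6, 7} and column 1 has {4, 7}, leaving only 5.
Row 3, column 3: row 3 has {1, 2, 3, 5, 6, 7} and column 3 has {1, 2, 6, 7}, leaving only 4.
Row 5, column 7: row 5 has {4, 7} and column 7 has {1, 2, 3, 4, 6, 7}, leaving only 5.
Row 5, column 3: row 5 has {4, 5, 7} and column 3 has {1, 2, 4, 6, 7}, leaving only 3.
Row 6, column 2: row 6 has {1, 2, 7} and column 2 has {1, 2, 4, 5, 6, 7}, leaving only 3.
Row 6, column 1: row 6 has {1, 2, 3, 7} and column 1 has {4, 5, 7}, leaving only 6.
Row 6 already has {1, 2, 3, 6, 7} and column 6 already has {2, 3, 5}, so row 6, column 6 must be 4.

4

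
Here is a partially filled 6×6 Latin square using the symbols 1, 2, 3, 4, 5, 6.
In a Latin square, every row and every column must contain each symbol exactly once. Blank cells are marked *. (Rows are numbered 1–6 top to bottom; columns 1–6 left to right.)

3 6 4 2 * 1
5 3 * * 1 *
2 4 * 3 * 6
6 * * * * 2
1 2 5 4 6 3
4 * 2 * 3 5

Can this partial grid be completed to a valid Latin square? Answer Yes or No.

Row 1, column 5: row 1 has {1, 2, 3, 4, 6} and column 5 has {1, 3, 6}, so it must be 5.
Now row 3, column 5: row 3 together with column 5 already contain {1, 2, 3, 4, 5, 6} — every symbol — so nothing can go there. The grid has no valid completion.

No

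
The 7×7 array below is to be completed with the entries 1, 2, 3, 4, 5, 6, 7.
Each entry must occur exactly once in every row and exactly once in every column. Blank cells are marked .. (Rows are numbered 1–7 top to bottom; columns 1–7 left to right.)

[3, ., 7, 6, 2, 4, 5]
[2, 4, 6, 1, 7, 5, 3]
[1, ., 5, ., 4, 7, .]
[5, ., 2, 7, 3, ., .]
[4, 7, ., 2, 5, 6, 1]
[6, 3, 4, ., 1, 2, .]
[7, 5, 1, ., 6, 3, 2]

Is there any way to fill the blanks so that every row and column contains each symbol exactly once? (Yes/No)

No row or column among the givens repeats a symbol, and propagating forced cells runs into no contradiction.
One valid completion exists (for instance, 3 1 7 6 2 4 5 / 2 4 6 1 7 5 3 / 1 2 5 3 4 7 6 / 5 6 2 7 3 1 4 / 4 7 3 2 5 6 1 / 6 3 4 5 1 2 7 / 7 5 1 4 6 3 2).

Yes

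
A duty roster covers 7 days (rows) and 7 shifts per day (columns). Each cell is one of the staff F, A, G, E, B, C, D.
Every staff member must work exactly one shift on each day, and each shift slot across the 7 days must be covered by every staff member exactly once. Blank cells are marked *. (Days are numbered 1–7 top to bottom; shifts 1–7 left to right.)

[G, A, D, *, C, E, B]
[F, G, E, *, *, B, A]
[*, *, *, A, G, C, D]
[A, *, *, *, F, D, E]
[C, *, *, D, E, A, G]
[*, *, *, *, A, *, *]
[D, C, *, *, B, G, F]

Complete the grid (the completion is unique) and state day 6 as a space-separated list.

Day 6, shift 6: day 6 has {A} and shift 6 has {A, G, E, B, C, D}, leaving only F.
Day 6, shift 7: day 6 has {F, A} and shift 7 has {F, A, G, E, B, D}, leaving only C.
Day 1, shift 4: day 1 has {A, G, E, B, C, D} and shift 4 has {A, D}, leaving only F.
Day 2, shift 4: day 2 has {F, A, G, E, B} and shift 4 has {F, A, D}, leaving only C.
Day 2, shift 5: day 2 has {F, A, G, E, B, C} and shift 5 has {F, A, G, E, B, C}, leaving only D.
Day 4, shift 2: day 4 has {F, A, E, D} and shift 2 has {A, G, C}, leaving only B.
Day 4, shift 4: day 4 has {F, A, E, B, D} and shift 4 has {F, A, C, D}, leaving only G.
Day 4, shift 3: day 4 has {F, A, G, E, B, D} and shift 3 has {E, D}, leaving only C.
Day 5, shift 2: day 5 has {A, G, E, C, D} and shift 2 has {A, G, B, C}, leaving only F.
Day 3, shift 2: day 3 has {A, G, C, D} and shift 2 has {F, A, G, B, C}, leaving only E.
Day 6, shift 2: day 6 has {F, A, C} and shift 2 has {F, A, G, E, B, C}, leaving only D.
Day 3, shift 1: day 3 has {A, G, E, C, D} and shift 1 has {F, A, G, C, D}, leaving only B.
Day 6, shift 1: day 6 has {F, A, C, D} and shift 1 has {F, A, G, B, C, D}, leaving only E.
Day 6, shift 4: day 6 has {F, A, E, C, D} and shift 4 has {F, A, G, C, D}, leaving only B.
Day 6, shift 3: day 6 has {F, A, E, B, C, D} and shift 3 has {E, C, D}, leaving only G.
So day 6 reads: E D G B A F C.

E D G B A F C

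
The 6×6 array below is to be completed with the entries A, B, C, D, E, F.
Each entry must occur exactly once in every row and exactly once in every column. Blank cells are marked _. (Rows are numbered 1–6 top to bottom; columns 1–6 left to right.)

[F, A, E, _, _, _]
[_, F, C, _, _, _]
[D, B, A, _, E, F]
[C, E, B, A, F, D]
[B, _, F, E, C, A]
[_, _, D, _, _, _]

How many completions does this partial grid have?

3

Row 1, column 4: eliminating its row and column leaves {B, C, D}.
Row 1, column 5: eliminating its row and column leaves {B, D}.
Row 1, column 6: eliminating its row and column leaves {B, C}.
Row 2, column 1: eliminating its row and column leaves {A, E}.
Row 2, column 4: eliminating its row and column leaves {B, D}.
Row 2, column 5: eliminating its row and column leaves {A, B, D}.
Row 2, column 6: eliminating its row and column leaves {B, E}.
Row 3, column 4: eliminating its row and column leaves {C}.
Row 5, column 2: eliminating its row and column leaves {D}.
Row 6, column 1: eliminating its row and column leaves {A, E}.
Row 6, column 2: eliminating its row and column leaves {C}.
Row 6, column 4: eliminating its row and column leaves {B, C, F}.
Row 6, column 5: eliminating its row and column leaves {A, B}.
Row 6, column 6: eliminating its row and column leaves {B, C, E}.
Enumerating the assignments across these blanks that avoid any row or column repeat gives 3 completions.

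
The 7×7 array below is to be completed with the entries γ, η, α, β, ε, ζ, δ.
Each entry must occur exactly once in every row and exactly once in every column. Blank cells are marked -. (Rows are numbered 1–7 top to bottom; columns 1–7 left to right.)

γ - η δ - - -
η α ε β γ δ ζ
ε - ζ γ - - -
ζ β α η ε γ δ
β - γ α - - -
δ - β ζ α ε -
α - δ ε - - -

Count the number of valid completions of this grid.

14

Row 1, column 2: eliminating its row and column leaves {ε, ζ}.
Row 1, column 5: eliminating its row and column leaves {β, ζ}.
Row 1, column 6: eliminating its row and column leaves {α, β, ζ}.
Row 1, column 7: eliminating its row and column leaves {α, β, ε}.
Row 3, column 2: eliminating its row and column leaves {η, δ}.
Row 3, column 5: eliminating its row and column leaves {η, β, δ}.
Row 3, column 6: eliminating its row and column leaves {η, α, β}.
Row 3, column 7: eliminating its row and column leaves {η, α, β}.
Row 5, column 2: eliminating its row and column leaves {η, ε, ζ, δ}.
Row 5, column 5: eliminating its row and column leaves {η, ζ, δ}.
Row 5, column 6: eliminating its row and column leaves {η, ζ}.
Row 5, column 7: eliminating its row and column leaves {η, ε}.
Row 6, column 2: eliminating its row and column leaves {γ, η}.
Row 6, column 7: eliminating its row and column leaves {γ, η}.
Row 7, column 2: eliminating its row and column leaves {γ, η, ζ}.
Row 7, column 5: eliminating its row and column leaves {η, β, ζ}.
Row 7, column 6: eliminating its row and column leaves {η, β, ζ}.
Row 7, column 7: eliminating its row and column leaves {γ, η, β}.
Enumerating the assignments across these blanks that avoid any row or column repeat gives 14 completions.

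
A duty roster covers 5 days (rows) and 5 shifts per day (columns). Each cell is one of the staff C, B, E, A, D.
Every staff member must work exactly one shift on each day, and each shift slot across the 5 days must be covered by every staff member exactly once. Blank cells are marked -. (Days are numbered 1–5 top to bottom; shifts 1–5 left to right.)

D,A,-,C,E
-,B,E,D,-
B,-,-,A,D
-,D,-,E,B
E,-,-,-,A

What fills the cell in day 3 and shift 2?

E

Day 1, shift 3: day 1 has {C, E, A, D} and shift 3 has {E}, leaving only B.
Day 2, shift 5: day 2 has {B, E, D} and shift 5 has {B, E, A, D}, leaving only C.
Day 2, shift 1: day 2 has {C, B, E, D} and shift 1 has {B, E, D}, leaving only A.
Day 3, shift 3: day 3 has {B, A, D} and shift 3 has {B, E}, leaving only C.
Day 3 already has {C, B, A, D} and shift 2 already has {B, A, D}, so day 3, shift 2 must be E.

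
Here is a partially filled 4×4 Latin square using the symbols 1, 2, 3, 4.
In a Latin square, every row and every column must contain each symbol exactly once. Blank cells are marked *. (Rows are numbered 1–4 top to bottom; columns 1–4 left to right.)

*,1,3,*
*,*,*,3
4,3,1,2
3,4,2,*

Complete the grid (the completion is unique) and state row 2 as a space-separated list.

1 2 4 3

Row 2, column 2: row 2 has {3} and column 2 has {1, 3, 4}, leaving only 2.
Row 2, column 1: row 2 has {2, 3} and column 1 has {3, 4}, leaving only 1.
Row 2, column 3: row 2 has {1, 2, 3} and column 3 has {1, 2, 3}, leaving only 4.
So row 2 reads: 1 2 4 3.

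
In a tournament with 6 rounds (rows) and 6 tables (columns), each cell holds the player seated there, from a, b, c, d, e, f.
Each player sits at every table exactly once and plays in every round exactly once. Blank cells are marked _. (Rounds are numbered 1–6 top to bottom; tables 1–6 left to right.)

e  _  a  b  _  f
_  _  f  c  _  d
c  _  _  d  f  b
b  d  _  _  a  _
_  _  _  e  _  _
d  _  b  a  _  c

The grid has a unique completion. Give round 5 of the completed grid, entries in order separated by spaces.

f b d e c a

Round 5, table 6: round 5 has {e} and table 6 has {b, c, d, f}, leaving only a.
Round 5, table 1: round 5 has {a, e} and table 1 has {b, c, d, e}, leaving only f.
Round 1, table 2: round 1 has {a, b, e, f} and table 2 has {d}, leaving only c.
Round 5, table 2: round 5 has {a, e, f} and table 2 has {c, d}, leaving only b.
Round 1, table 5: round 1 has {a, b, c, e, f} and table 5 has {a, f}, leaving only d.
Round 5, table 5: round 5 has {a, b, e, f} and table 5 has {a, d, f}, leaving only c.
Round 5, table 3: round 5 has {a, b, c, e, f} and table 3 has {a, b, f}, leaving only d.
So round 5 reads: f b d e c a.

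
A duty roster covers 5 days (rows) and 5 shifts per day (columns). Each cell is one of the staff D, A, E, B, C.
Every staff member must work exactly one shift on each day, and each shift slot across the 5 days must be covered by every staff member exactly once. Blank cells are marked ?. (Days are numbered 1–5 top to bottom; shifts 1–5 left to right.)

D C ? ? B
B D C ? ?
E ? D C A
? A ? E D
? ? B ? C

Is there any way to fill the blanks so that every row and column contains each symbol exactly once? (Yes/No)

Day 4, shift 3: day 4 together with shift 3 already contain {D, A, E, B, C} — every symbol — so nothing can go there. The grid has no valid completion.

No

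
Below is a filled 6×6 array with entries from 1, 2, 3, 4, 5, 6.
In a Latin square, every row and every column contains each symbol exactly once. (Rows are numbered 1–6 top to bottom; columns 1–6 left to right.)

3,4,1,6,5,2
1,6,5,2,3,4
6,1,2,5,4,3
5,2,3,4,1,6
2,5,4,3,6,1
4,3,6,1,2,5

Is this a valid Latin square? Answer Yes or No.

Each row is a permutation of the 6 symbols, and so is each column.

Yes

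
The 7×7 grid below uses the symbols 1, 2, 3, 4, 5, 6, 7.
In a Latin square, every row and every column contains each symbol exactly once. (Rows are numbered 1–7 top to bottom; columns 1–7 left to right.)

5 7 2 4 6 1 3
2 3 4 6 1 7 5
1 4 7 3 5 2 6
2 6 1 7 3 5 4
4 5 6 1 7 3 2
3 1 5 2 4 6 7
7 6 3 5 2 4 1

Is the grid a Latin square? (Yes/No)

No

Every row is a permutation, but column 1 contains 2 twice (at rows 2 and 4).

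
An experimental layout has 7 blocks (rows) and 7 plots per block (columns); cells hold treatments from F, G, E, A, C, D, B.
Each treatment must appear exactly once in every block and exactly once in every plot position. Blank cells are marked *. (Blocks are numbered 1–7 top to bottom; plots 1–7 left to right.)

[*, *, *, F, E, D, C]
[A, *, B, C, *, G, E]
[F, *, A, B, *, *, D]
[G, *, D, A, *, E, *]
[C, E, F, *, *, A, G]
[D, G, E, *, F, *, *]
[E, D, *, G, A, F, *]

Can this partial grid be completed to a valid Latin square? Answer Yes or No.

Block 6, plot 4: block 6 together with plot 4 already contain {F, G, E, A, C, D, B} — every symbol — so nothing can go there. The grid has no valid completion.

No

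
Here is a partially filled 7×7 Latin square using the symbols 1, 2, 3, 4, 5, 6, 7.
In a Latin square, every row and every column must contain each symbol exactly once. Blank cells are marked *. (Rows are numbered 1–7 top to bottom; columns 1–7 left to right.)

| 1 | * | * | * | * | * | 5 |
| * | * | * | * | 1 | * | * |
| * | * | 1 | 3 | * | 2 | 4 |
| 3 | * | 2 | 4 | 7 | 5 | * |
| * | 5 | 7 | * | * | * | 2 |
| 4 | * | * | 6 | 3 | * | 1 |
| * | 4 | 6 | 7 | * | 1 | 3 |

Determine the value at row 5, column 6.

3

Row 1, column 4: row 1 has {1, 5} and column 4 has {3, 4, 6, 7}, leaving only 2.
Row 2, column 4: row 2 has {1} and column 4 has {2, 3, 4, 6, 7}, leaving only 5.
Row 4, column 7: row 4 has {2, 3, 4, 5, 7} and column 7 has {1, 2, 3, 4, 5}, leaving only 6.
Row 2, column 7: row 2 has {1, 5} and column 7 has {1, 2, 3, 4, 5, 6}, leaving only 7.
Row 4, column 2: row 4 has {2, 3, 4, 5, 6, 7} and column 2 has {4, 5}, leaving only 1.
Row 5, column 1: row 5 has {2, 5, 7} and column 1 has {1, 3, 4}, leaving only 6.
Row 2, column 1: row 2 has {1, 5, 7} and column 1 has {1, 3, 4, 6}, leaving only 2.
Row 5, column 4: row 5 has {2, 5, 6, 7} and column 4 has {2, 3, 4, 5, 6, 7}, leaving only 1.
Row 5, column 5: row 5 has {1, 2, 5, 6, 7} and column 5 has {1, 3, 7}, leaving only 4.
Row 5 already has {1, 2, 4, 5, 6, 7} and column 6 already has {1, 2, 5}, so row 5, column 6 must be 3.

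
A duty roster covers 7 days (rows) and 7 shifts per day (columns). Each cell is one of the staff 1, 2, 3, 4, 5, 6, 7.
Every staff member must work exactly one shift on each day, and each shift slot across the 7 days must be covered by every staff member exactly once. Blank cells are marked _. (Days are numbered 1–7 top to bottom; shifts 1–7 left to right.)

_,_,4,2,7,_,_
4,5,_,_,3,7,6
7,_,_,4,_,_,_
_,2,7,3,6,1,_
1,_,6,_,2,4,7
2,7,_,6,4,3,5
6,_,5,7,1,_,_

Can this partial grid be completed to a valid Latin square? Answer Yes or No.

Yes

No day or shift among the givens repeats a symbol, and propagating forced cells runs into no contradiction.
One valid completion exists (for instance, 3 6 4 2 7 5 1 / 4 5 2 1 3 7 6 / 7 1 3 4 5 6 2 / 5 2 7 3 6 1 4 / 1 3 6 5 2 4 7 / 2 7 1 6 4 3 5 / 6 4 5 7 1 2 3).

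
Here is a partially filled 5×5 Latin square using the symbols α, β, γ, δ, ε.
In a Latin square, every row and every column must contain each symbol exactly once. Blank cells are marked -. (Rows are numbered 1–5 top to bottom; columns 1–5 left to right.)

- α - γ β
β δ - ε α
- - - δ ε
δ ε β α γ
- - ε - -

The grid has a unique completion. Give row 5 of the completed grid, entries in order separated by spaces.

Row 5, column 4: row 5 has {ε} and column 4 has {α, γ, δ, ε}, leaving only β.
Row 5, column 2: row 5 has {β, ε} and column 2 has {α, δ, ε}, leaving only γ.
Row 5, column 1: row 5 has {β, γ, ε} and column 1 has {β, δ}, leaving only α.
Row 5, column 5: row 5 has {α, β, γ, ε} and column 5 has {α, β, γ, ε}, leaving only δ.
So row 5 reads: α γ ε β δ.

α γ ε β δ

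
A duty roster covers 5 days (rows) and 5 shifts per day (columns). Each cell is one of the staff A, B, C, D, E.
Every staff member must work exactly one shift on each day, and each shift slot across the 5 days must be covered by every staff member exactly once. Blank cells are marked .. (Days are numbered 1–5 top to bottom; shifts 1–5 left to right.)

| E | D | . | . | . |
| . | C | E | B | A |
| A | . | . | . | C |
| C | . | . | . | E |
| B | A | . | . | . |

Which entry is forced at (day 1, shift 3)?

Day 1, shift 5: day 1 has {D, E} and shift 5 has {A, C, E}, leaving only B.
Day 2, shift 1: day 2 has {A, B, C, E} and shift 1 has {A, B, C, E}, leaving only D.
Day 4, shift 2: day 4 has {C, E} and shift 2 has {A, C, D}, leaving only B.
Day 3, shift 2: day 3 has {A, C} and shift 2 has {A, B, C, D}, leaving only E.
Day 3, shift 4: day 3 has {A, C, E} and shift 4 has {B}, leaving only D.
Day 3, shift 3: day 3 has {A, C, D, E} and shift 3 has {E}, leaving only B.
Day 4, shift 4: day 4 has {B, C, E} and shift 4 has {B, D}, leaving only A.
Day 1, shift 4: day 1 has {B, D, E} and shift 4 has {A, B, D}, leaving only C.
Day 1 already has {B, C, D, E} and shift 3 already has {B, E}, so day 1, shift 3 must be A.

A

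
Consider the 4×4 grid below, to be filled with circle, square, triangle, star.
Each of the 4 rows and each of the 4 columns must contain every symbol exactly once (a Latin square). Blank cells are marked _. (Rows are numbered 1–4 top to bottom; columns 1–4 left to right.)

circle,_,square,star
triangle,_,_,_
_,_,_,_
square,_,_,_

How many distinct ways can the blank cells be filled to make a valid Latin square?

4

Row 1, column 2: eliminating its row and column leaves {triangle}.
Row 2, column 2: eliminating its row and column leaves {circle, square, star}.
Row 2, column 3: eliminating its row and column leaves {circle, star}.
Row 2, column 4: eliminating its row and column leaves {circle, square}.
Row 3, column 1: eliminating its row and column leaves {star}.
Row 3, column 2: eliminating its row and column leaves {circle, square, triangle, star}.
Row 3, column 3: eliminating its row and column leaves {circle, triangle, star}.
Row 3, column 4: eliminating its row and column leaves {circle, square, triangle}.
Row 4, column 2: eliminating its row and column leaves {circle, triangle, star}.
Row 4, column 3: eliminating its row and column leaves {circle, triangle, star}.
Row 4, column 4: eliminating its row and column leaves {circle, triangle}.
Enumerating the assignments across these blanks that avoid any row or column repeat gives 4 completions.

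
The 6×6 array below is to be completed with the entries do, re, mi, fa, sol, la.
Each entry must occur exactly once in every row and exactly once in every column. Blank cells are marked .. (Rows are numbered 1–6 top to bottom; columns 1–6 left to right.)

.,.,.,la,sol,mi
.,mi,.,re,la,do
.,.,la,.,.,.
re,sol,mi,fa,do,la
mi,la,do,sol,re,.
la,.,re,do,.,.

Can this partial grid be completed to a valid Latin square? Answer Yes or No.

No row or column among the givens repeats a symbol, and propagating forced cells runs into no contradiction.
One valid completion exists (for instance, do re fa la sol mi / fa mi sol re la do / sol do la mi fa re / re sol mi fa do la / mi la do sol re fa / la fa re do mi sol).

Yes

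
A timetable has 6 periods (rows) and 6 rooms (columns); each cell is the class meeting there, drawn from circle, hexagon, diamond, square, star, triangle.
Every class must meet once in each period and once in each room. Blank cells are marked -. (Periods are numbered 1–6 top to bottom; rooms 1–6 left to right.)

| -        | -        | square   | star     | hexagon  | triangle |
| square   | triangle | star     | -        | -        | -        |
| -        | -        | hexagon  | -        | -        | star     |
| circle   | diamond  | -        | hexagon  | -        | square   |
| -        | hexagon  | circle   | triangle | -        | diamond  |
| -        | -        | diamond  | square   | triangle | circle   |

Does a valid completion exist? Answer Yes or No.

No period or room among the givens repeats a symbol, and propagating forced cells runs into no contradiction.
One valid completion exists (for instance, diamond circle square star hexagon triangle / square triangle star diamond circle hexagon / triangle square hexagon circle diamond star / circle diamond triangle hexagon star square / star hexagon circle triangle square diamond / hexagon star diamond square triangle circle).

Yes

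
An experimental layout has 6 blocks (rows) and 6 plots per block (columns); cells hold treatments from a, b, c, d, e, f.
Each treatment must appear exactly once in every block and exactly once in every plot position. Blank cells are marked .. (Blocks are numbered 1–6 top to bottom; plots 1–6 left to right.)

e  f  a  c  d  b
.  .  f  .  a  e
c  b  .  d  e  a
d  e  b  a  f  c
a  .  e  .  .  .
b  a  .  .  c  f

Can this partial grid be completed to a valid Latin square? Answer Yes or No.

No

Block 2, plot 1: block 2 together with plot 1 already contain {a, b, c, d, e, f} — every symbol — so nothing can go there. The grid has no valid completion.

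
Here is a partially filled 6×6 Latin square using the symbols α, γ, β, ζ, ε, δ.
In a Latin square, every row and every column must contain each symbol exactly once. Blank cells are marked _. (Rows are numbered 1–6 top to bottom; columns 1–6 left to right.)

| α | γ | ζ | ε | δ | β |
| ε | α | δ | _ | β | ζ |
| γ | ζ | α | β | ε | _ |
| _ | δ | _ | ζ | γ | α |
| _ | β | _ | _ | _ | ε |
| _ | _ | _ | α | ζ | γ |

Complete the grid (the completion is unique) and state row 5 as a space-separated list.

ζ β γ δ α ε

Row 5, column 3: row 5 has {β, ε} and column 3 has {α, ζ, δ}, leaving only γ.
Row 5, column 4: row 5 has {γ, β, ε} and column 4 has {α, β, ζ, ε}, leaving only δ.
Row 5, column 1: row 5 has {γ, β, ε, δ} and column 1 has {α, γ, ε}, leaving only ζ.
Row 5, column 5: row 5 has {γ, β, ζ, ε, δ} and column 5 has {γ, β, ζ, ε, δ}, leaving only α.
So row 5 reads: ζ β γ δ α ε.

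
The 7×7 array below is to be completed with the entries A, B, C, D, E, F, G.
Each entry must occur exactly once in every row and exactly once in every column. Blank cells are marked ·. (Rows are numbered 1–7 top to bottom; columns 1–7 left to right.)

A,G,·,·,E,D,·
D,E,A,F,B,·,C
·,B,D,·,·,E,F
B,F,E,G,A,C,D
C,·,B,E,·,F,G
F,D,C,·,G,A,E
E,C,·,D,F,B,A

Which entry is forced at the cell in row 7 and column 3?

G

Row 7 already has {A, B, C, D, E, F} and column 3 already has {A, B, C, D, E}, so row 7, column 3 must be G.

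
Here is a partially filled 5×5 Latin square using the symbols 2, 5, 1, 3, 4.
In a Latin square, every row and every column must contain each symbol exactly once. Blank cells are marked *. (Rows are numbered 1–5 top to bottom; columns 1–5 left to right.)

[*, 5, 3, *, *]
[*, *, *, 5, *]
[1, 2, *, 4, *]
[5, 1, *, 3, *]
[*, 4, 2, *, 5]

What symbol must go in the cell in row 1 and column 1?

4

Row 2, column 2: row 2 has {5} and column 2 has {2, 5, 1, 4}, leaving only 3.
Row 3, column 3: row 3 has {2, 1, 4} and column 3 has {2, 3}, leaving only 5.
Row 3, column 5: row 3 has {2, 5, 1, 4} and column 5 has {5}, leaving only 3.
Row 4, column 3: row 4 has {5, 1, 3} and column 3 has {2, 5, 3}, leaving only 4.
Row 2, column 3: row 2 has {5, 3} and column 3 has {2, 5, 3, 4}, leaving only 1.
Row 4, column 5: row 4 has {5, 1, 3, 4} and column 5 has {5, 3}, leaving only 2.
Row 2, column 5: row 2 has {5, 1, 3} and column 5 has {2, 5, 3}, leaving only 4.
Row 1, column 5: row 1 has {5, 3} and column 5 has {2, 5, 3, 4}, leaving only 1.
Row 1, column 4: row 1 has {5, 1, 3} and column 4 has {5, 3, 4}, leaving only 2.
Row 1 already has {2, 5, 1, 3} and column 1 already has {5, 1}, so row 1, column 1 must be 4.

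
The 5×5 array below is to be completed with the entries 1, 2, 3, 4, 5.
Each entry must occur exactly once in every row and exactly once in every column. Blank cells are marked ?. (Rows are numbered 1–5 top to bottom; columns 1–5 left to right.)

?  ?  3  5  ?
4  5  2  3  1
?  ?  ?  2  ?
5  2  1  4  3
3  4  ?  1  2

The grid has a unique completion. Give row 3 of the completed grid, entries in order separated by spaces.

Row 3, column 1: row 3 has {2} and column 1 has {3, 4, 5}, leaving only 1.
Row 3, column 2: row 3 has {1, 2} and column 2 has {2, 4, 5}, leaving only 3.
Row 1, column 1: row 1 has {3, 5} and column 1 has {1, 3, 4, 5}, leaving only 2.
Row 1, column 2: row 1 has {2, 3, 5} and column 2 has {2, 3, 4, 5}, leaving only 1.
Row 1, column 5: row 1 has {1, 2, 3, 5} and column 5 has {1, 2, 3}, leaving only 4.
Row 3, column 5: row 3 has {1, 2, 3} and column 5 has {1, 2, 3, 4}, leaving only 5.
Row 3, column 3: row 3 has {1, 2, 3, 5} and column 3 has {1, 2, 3}, leaving only 4.
So row 3 reads: 1 3 4 2 5.

1 3 4 2 5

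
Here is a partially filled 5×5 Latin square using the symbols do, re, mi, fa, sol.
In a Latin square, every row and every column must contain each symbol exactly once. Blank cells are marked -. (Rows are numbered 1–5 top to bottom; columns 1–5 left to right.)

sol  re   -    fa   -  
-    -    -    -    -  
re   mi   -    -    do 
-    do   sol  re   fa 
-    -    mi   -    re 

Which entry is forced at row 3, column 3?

fa

Row 3 already has {do, re, mi} and column 3 already has {mi, sol}, so row 3, column 3 must be fa.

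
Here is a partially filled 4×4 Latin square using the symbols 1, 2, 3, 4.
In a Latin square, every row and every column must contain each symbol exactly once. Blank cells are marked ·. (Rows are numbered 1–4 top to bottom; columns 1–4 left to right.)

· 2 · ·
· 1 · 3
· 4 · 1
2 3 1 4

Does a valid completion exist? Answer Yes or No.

Row 1, column 4: row 1 together with column 4 already contain {1, 2, 3, 4} — every symbol — so nothing can go there. The grid has no valid completion.

No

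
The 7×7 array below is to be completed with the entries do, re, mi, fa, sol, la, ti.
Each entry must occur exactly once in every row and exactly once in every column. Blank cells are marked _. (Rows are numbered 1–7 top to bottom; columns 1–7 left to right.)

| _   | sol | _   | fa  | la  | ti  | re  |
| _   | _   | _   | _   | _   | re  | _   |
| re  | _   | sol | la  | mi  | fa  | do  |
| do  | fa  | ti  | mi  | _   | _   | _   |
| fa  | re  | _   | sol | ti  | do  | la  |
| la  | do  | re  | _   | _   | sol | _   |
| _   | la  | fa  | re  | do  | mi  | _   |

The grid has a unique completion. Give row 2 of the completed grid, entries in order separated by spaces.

ti mi la do sol re fa

Row 1, column 1: row 1 has {re, fa, sol, la, ti} and column 1 has {do, re, fa, la}, leaving only mi.
Row 1, column 3: row 1 has {re, mi, fa, sol, la, ti} and column 3 has {re, fa, sol, ti}, leaving only do.
Row 3, column 2: row 3 has {do, re, mi, fa, sol, la} and column 2 has {do, re, fa, sol, la}, leaving only ti.
Row 2, column 2: row 2 has {re} and column 2 has {do, re, fa, sol, la, ti}, leaving only mi.
Row 2, column 3: row 2 has {re, mi} and column 3 has {do, re, fa, sol, ti}, leaving only la.
Row 4, column 6: row 4 has {do, mi, fa, ti} and column 6 has {do, re, mi, fa, sol, ti}, leaving only la.
Row 4, column 7: row 4 has {do, mi, fa, la, ti} and column 7 has {do, re, la}, leaving only sol.
Row 4, column 5: row 4 has {do, mi, fa, sol, la, ti} and column 5 has {do, mi, la, ti}, leaving only re.
Row 5, column 3: row 5 has {do, re, fa, sol, la, ti} and column 3 has {do, re, fa, sol, la, ti}, leaving only mi.
Row 6, column 4: row 6 has {do, re, sol, la} and column 4 has {re, mi, fa, sol, la}, leaving only ti.
Row 2, column 4: row 2 has {re, mi, la} and column 4 has {re, mi, fa, sol, la, ti}, leaving only do.
Row 6, column 5: row 6 has {do, re, sol, la, ti} and column 5 has {do, re, mi, la, ti}, leaving only fa.
Row 2, column 5: row 2 has {do, re, mi, la} and column 5 has {do, re, mi, fa, la, ti}, leaving only sol.
Row 2, column 1: row 2 has {do, re, mi, sol, la} and column 1 has {do, re, mi, fa, la}, leaving only ti.
Row 2, column 7: row 2 has {do, re, mi, sol, la, ti} and column 7 has {do, re, sol, la}, leaving only fa.
So row 2 reads: ti mi la do sol re fa.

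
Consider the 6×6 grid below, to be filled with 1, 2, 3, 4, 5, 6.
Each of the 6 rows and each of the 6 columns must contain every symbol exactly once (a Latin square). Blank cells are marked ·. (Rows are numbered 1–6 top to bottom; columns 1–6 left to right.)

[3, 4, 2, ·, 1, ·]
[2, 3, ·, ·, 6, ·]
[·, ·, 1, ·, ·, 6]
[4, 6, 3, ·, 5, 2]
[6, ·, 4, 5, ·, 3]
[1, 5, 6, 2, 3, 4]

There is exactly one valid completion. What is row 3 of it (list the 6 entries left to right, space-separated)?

5 2 1 3 4 6

Row 3, column 1: row 3 has {1, 6} and column 1 has {1, 2, 3, 4, 6}, leaving only 5.
Row 3, column 2: row 3 has {1, 5, 6} and column 2 has {3, 4, 5, 6}, leaving only 2.
Row 3, column 5: row 3 has {1, 2, 5, 6} and column 5 has {1, 3, 5, 6}, leaving only 4.
Row 3, column 4: row 3 has {1, 2, 4, 5, 6} and column 4 has {2, 5}, leaving only 3.
So row 3 reads: 5 2 1 3 4 6.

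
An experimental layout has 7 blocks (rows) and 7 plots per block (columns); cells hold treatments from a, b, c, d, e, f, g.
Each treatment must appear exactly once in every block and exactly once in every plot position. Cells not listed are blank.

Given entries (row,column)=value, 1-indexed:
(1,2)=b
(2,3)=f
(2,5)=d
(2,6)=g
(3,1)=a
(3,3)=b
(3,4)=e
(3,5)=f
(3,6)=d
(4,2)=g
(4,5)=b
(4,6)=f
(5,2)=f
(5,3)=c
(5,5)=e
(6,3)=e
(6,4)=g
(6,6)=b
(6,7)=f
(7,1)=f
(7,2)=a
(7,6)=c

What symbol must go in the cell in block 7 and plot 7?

e

Block 3, plot 2: block 3 has {a, b, d, e, f} and plot 2 has {a, b, f, g}, leaving only c.
Block 2, plot 2: block 2 has {d, f, g} and plot 2 has {a, b, c, f, g}, leaving only e.
Block 3, plot 7: block 3 has {a, b, c, d, e, f} and plot 7 has {f}, leaving only g.
Block 5, plot 6: block 5 has {c, e, f} and plot 6 has {b, c, d, f, g}, leaving only a.
Block 1, plot 6: block 1 has {b} and plot 6 has {a, b, c, d, f, g}, leaving only e.
Block 6, plot 2: block 6 has {b, e, f, g} and plot 2 has {a, b, c, e, f, g}, leaving only d.
Block 6, plot 1: block 6 has {b, d, e, f, g} and plot 1 has {a, f}, leaving only c.
Block 2, plot 1: block 2 has {d, e, f, g} and plot 1 has {a, c, f}, leaving only b.
Block 6, plot 5: block 6 has {b, c, d, e, f, g} and plot 5 has {b, d, e, f}, leaving only a.
Block 7, plot 5: block 7 has {a, c, f} and plot 5 has {a, b, d, e, f}, leaving only g.
Block 1, plot 5: block 1 has {b, e} and plot 5 has {a, b, d, e, f, g}, leaving only c.
Block 7, plot 3: block 7 has {a, c, f, g} and plot 3 has {b, c, e, f}, leaving only d.
Block 4, plot 3: block 4 has {b, f, g} and plot 3 has {b, c, d, e, f}, leaving only a.
Block 1, plot 3: block 1 has {b, c, e} and plot 3 has {a, b, c, d, e, f}, leaving only g.
Block 1, plot 1: block 1 has {b, c, e, g} and plot 1 has {a, b, c, f}, leaving only d.
Block 1, plot 7: block 1 has {b, c, d, e, g} and plot 7 has {f, g}, leaving only a.
Block 1, plot 4: block 1 has {a, b, c, d, e, g} and plot 4 has {e, g}, leaving only f.
Block 2, plot 7: block 2 has {b, d, e, f, g} and plot 7 has {a, f, g}, leaving only c.
Block 2, plot 4: block 2 has {b, c, d, e, f, g} and plot 4 has {e, f, g}, leaving only a.
Block 4, plot 1: block 4 has {a, b, f, g} and plot 1 has {a, b, c, d, f}, leaving only e.
Block 4, plot 7: block 4 has {a, b, e, f, g} and plot 7 has {a, c, f, g}, leaving only d.
Block 4, plot 4: block 4 has {a, b, d, e, f, g} and plot 4 has {a, e, f, g}, leaving only c.
Block 5, plot 1: block 5 has {a, c, e, f} and plot 1 has {a, b, c, d, e, f}, leaving only g.
Block 5, plot 7: block 5 has {a, c, e, f, g} and plot 7 has {a, c, d, f, g}, leaving only b.
Block 7 already has {a, c, d, f, g} and plot 7 already has {a, b, c, d, f, g}, so block 7, plot 7 must be e.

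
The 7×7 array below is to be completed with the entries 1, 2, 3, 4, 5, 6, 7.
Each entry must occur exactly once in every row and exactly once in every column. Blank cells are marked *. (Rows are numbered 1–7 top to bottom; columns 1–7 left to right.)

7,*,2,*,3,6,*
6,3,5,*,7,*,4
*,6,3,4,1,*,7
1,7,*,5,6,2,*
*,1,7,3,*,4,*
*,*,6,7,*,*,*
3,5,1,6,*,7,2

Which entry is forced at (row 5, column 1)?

Row 1, column 2: row 1 has {2, 3, 6, 7} and column 2 has {1, 3, 5, 6, 7}, leaving only 4.
Row 1, column 4: row 1 has {2, 3, 4, 6, 7} and column 4 has {3, 4, 5, 6, 7}, leaving only 1.
Row 1, column 7: row 1 has {1, 2, 3, 4, 6, 7} and column 7 has {2, 4, 7}, leaving only 5.
Row 2, column 4: row 2 has {3, 4, 5, 6, 7} and column 4 has {1, 3, 4, 5, 6, 7}, leaving only 2.
Row 2, column 6: row 2 has {2, 3, 4, 5, 6, 7} and column 6 has {2, 4, 6, 7}, leaving only 1.
Row 3, column 6: row 3 has {1, 3, 4, 6, 7} and column 6 has {1, 2, 4, 6, 7}, leaving only 5.
Row 3, column 1: row 3 has {1, 3, 4, 5, 6, 7} and column 1 has {1, 3, 6, 7}, leaving only 2.
Row 5 already has {1, 3, 4, 7} and column 1 already has {1, 2, 3, 6, 7}, so row 5, column 1 must be 5.

5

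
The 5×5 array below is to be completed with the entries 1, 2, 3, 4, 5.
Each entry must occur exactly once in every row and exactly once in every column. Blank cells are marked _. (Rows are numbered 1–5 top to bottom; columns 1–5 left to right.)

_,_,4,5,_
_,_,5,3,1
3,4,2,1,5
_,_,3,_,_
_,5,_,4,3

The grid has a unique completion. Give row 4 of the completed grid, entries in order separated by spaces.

5 1 3 2 4

Row 4, column 4: row 4 has {3} and column 4 has {1, 3, 4, 5}, leaving only 2.
Row 4, column 2: row 4 has {2, 3} and column 2 has {4, 5}, leaving only 1.
Row 4, column 5: row 4 has {1, 2, 3} and column 5 has {1, 3, 5}, leaving only 4.
Row 4, column 1: row 4 has {1, 2, 3, 4} and column 1 has {3}, leaving only 5.
So row 4 reads: 5 1 3 2 4.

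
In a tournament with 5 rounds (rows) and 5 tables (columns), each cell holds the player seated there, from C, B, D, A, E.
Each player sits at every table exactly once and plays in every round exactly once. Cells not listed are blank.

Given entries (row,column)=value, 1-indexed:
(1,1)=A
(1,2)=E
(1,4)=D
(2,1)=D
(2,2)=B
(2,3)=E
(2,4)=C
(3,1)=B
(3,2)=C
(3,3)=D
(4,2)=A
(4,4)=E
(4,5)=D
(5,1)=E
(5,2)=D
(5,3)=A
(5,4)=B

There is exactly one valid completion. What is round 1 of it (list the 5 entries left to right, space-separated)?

Round 2, table 5: round 2 has {C, B, D, E} and table 5 has {D}, leaving only A.
Round 3, table 4: round 3 has {C, B, D} and table 4 has {C, B, D, E}, leaving only A.
Round 3, table 5: round 3 has {C, B, D, A} and table 5 has {D, A}, leaving only E.
Round 4, table 1: round 4 has {D, A, E} and table 1 has {B, D, A, E}, leaving only C.
Round 4, table 3: round 4 has {C, D, A, E} and table 3 has {D, A, E}, leaving only B.
Round 1, table 3: round 1 has {D, A, E} and table 3 has {B, D, A, E}, leaving only C.
Round 1, table 5: round 1 has {C, D, A, E} and table 5 has {D, A, E}, leaving only B.
So round 1 reads: A E C D B.

A E C D B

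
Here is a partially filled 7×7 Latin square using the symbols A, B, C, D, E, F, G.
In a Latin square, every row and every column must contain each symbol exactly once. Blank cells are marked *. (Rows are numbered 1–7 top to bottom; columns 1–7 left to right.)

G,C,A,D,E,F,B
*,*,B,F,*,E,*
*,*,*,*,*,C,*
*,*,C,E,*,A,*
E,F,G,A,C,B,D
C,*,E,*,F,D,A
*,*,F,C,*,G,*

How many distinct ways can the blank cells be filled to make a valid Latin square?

9

Row 2, column 1: eliminating its row and column leaves {A, D}.
Row 2, column 2: eliminating its row and column leaves {A, D, G}.
Row 2, column 5: eliminating its row and column leaves {A, D, G}.
Row 2, column 7: eliminating its row and column leaves {C, G}.
Row 3, column 1: eliminating its row and column leaves {A, B, D, F}.
Row 3, column 2: eliminating its row and column leaves {A, B, D, E, G}.
Row 3, column 3: eliminating its row and column leaves {D}.
Row 3, column 4: eliminating its row and column leaves {B, G}.
Row 3, column 5: eliminating its row and column leaves {A, B, D, G}.
Row 3, column 7: eliminating its row and column leaves {E, F, G}.
Row 4, column 1: eliminating its row and column leaves {B, D, F}.
Row 4, column 2: eliminating its row and column leaves {B, D, G}.
Row 4, column 5: eliminating its row and column leaves {B, D, G}.
Row 4, column 7: eliminating its row and column leaves {F, G}.
Row 6, column 2: eliminating its row and column leaves {B, G}.
Row 6, column 4: eliminating its row and column leaves {B, G}.
Row 7, column 1: eliminating its row and column leaves {A, B, D}.
Row 7, column 2: eliminating its row and column leaves {A, B, D, E}.
Row 7, column 5: eliminating its row and column leaves {A, B, D}.
Row 7, column 7: eliminating its row and column leaves {E}.
Enumerating the assignments across these blanks that avoid any row or column repeat gives 9 completions.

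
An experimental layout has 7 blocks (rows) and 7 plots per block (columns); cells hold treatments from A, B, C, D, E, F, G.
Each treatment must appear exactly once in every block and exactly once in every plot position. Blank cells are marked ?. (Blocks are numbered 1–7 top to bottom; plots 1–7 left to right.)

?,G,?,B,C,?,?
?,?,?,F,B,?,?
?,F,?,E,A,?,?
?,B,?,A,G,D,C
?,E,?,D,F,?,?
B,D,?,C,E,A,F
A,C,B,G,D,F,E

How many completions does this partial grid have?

Block 1, plot 1: eliminating its block and plot leaves {D, E, F}.
Block 1, plot 3: eliminating its block and plot leaves {A, D, E, F}.
Block 1, plot 6: eliminating its block and plot leaves {E}.
Block 1, plot 7: eliminating its block and plot leaves {A, D}.
Block 2, plot 1: eliminating its block and plot leaves {C, D, E, G}.
Block 2, plot 2: eliminating its block and plot leaves {A}.
Block 2, plot 3: eliminating its block and plot leaves {A, C, D, E, G}.
Block 2, plot 6: eliminating its block and plot leaves {C, E, G}.
Block 2, plot 7: eliminating its block and plot leaves {A, D, G}.
Block 3, plot 1: eliminating its block and plot leaves {C, D, G}.
Block 3, plot 3: eliminating its block and plot leaves {C, D, G}.
Block 3, plot 6: eliminating its block and plot leaves {B, C, G}.
Block 3, plot 7: eliminating its block and plot leaves {B, D, G}.
Block 4, plot 1: eliminating its block and plot leaves {E, F}.
Block 4, plot 3: eliminating its block and plot leaves {E, F}.
Block 5, plot 1: eliminating its block and plot leaves {C, G}.
Block 5, plot 3: eliminating its block and plot leaves {A, C, G}.
Block 5, plot 6: eliminating its block and plot leaves {B, C, G}.
Block 5, plot 7: eliminating its block and plot leaves {A, B, G}.
Block 6, plot 3: eliminating its block and plot leaves {G}.
Enumerating the assignments across these blanks that avoid any block or plot repeat gives 8 completions.

8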